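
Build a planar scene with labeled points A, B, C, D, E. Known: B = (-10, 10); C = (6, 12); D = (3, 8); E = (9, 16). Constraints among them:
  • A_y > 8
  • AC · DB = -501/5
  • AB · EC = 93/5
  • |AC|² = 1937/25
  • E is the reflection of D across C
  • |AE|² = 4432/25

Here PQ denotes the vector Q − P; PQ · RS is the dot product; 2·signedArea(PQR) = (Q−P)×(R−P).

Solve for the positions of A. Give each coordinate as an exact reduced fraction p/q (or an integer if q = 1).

1. A_x = -11/5  [AC · DB = -501/5 ∩ AB · EC = 93/5]
2. A_y = 44/5  [AC · DB = -501/5 ∩ AB · EC = 93/5]
   → A = (-11/5, 44/5)

A = (-11/5, 44/5)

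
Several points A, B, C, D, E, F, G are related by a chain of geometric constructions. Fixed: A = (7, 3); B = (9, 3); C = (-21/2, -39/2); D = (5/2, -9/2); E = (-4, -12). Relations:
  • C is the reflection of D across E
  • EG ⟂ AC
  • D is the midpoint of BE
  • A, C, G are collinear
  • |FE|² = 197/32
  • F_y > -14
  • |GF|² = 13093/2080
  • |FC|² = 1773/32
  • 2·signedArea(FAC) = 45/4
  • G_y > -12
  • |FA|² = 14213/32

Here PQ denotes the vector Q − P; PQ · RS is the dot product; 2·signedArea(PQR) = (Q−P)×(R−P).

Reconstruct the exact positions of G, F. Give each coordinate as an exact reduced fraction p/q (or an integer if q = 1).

1. G_x = -287/65  [A, C, G are collinear ∩ EG ⟂ AC]
2. G_y = -759/65  [A, C, G are collinear ∩ EG ⟂ AC]
   → G = (-287/65, -759/65)
3. F_x = -45/8  [line 45/2·x + -35/2·y + -465/4 = 0 ∩ |FC|² = 1773/32]
4. F_y = -111/8  [line 45/2·x + -35/2·y + -465/4 = 0 ∩ |FC|² = 1773/32]
   → F = (-45/8, -111/8)

F = (-45/8, -111/8)
G = (-287/65, -759/65)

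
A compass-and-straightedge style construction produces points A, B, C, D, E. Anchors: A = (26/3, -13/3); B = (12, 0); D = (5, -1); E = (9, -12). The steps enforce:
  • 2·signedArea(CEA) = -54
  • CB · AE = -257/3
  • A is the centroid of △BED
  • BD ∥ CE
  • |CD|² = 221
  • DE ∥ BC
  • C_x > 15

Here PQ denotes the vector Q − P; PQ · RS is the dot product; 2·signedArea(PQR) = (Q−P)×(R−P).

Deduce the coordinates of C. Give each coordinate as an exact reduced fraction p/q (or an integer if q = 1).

1. C_x = 16  [BD ∥ CE ∩ DE ∥ BC]
2. C_y = -11  [BD ∥ CE ∩ DE ∥ BC]
   → C = (16, -11)

C = (16, -11)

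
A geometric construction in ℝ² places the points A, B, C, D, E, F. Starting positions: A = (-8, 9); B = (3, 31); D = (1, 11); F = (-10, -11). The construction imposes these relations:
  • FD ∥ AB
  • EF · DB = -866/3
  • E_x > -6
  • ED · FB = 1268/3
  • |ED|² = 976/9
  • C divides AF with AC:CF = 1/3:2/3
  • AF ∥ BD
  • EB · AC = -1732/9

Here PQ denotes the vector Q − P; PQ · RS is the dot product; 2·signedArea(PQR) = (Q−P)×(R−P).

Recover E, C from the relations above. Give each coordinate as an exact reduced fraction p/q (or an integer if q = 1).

1. E_x = -17/3  [EF · DB = -866/3 ∩ ED · FB = 1268/3]
2. E_y = 3  [EF · DB = -866/3 ∩ ED · FB = 1268/3]
   → E = (-17/3, 3)
3. C_x = -26/3  [C divides AF with AC:CF = 1/3:2/3]
4. C_y = 7/3  [C divides AF with AC:CF = 1/3:2/3]
   → C = (-26/3, 7/3)

C = (-26/3, 7/3)
E = (-17/3, 3)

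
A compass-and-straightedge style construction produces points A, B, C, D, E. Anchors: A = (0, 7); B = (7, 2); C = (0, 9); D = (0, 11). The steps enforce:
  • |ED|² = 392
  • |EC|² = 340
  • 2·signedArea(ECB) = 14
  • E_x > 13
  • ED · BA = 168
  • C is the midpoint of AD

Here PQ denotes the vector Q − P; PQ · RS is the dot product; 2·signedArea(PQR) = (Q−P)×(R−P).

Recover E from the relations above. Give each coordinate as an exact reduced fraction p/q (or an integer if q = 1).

E = (14, -3)

1. E_x = 14  [ED · BA = 168 ∩ 2·signedArea(ECB) = 14]
2. E_y = -3  [ED · BA = 168 ∩ 2·signedArea(ECB) = 14]
   → E = (14, -3)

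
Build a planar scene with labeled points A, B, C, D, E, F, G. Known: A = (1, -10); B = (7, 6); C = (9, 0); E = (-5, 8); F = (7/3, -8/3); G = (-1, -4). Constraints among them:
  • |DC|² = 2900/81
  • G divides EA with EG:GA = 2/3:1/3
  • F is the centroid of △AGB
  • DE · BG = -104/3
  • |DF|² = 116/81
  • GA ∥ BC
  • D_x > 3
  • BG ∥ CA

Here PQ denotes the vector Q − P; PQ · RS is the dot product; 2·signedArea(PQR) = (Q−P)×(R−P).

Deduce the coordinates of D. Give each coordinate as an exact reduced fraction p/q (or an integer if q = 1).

1. D_x = 31/9  [line 8·x + 10·y + -16/3 = 0 ∩ |DF|² = 116/81]
2. D_y = -20/9  [line 8·x + 10·y + -16/3 = 0 ∩ |DF|² = 116/81]
   → D = (31/9, -20/9)

D = (31/9, -20/9)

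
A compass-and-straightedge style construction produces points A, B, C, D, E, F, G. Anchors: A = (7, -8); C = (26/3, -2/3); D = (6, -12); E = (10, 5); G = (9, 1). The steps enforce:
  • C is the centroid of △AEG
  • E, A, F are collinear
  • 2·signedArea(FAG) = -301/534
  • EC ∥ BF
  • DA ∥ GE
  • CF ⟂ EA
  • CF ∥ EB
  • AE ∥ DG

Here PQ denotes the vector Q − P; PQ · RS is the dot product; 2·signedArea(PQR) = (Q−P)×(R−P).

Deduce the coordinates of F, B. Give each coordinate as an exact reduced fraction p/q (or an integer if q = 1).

1. F_x = 1547/178  [E, A, F are collinear ∩ CF ⟂ EA]
2. F_y = -359/534  [E, A, F are collinear ∩ CF ⟂ EA]
   → F = (1547/178, -359/534)
3. B_x = 5353/534  [EC ∥ BF ∩ CF ∥ EB]
4. B_y = 889/178  [EC ∥ BF ∩ CF ∥ EB]
   → B = (5353/534, 889/178)

B = (5353/534, 889/178)
F = (1547/178, -359/534)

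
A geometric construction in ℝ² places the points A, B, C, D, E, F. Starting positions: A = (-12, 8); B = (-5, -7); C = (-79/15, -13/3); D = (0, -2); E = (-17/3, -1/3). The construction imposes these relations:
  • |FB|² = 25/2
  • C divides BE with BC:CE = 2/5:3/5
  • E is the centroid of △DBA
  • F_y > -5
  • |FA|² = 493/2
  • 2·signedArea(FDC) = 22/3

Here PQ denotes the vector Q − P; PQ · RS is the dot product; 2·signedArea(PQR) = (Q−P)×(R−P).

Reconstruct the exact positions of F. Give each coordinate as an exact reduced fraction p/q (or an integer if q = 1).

F = (-5/2, -9/2)

1. F_x = -5/2  [line 7/3·x + -79/15·y + -268/15 = 0 ∩ |FA|² = 493/2]
2. F_y = -9/2  [line 7/3·x + -79/15·y + -268/15 = 0 ∩ |FA|² = 493/2]
   → F = (-5/2, -9/2)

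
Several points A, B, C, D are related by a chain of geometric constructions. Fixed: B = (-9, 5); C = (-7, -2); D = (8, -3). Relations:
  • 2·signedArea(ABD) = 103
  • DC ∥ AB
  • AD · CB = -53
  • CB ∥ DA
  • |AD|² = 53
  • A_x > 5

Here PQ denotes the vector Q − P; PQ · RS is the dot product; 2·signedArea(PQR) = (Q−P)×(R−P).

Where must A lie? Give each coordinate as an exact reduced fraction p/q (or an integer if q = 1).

A = (6, 4)

1. A_x = 6  [DC ∥ AB ∩ CB ∥ DA]
2. A_y = 4  [DC ∥ AB ∩ CB ∥ DA]
   → A = (6, 4)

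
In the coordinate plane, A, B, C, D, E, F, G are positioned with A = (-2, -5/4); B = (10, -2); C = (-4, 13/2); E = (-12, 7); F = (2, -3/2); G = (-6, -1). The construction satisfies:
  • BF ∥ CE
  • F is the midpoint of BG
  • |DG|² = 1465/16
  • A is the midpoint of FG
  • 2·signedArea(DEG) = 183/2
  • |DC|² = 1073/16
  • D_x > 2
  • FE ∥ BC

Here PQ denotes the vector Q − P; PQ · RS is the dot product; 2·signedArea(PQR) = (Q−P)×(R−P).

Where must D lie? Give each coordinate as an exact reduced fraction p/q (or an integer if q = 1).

1. D_x = 3  [line 8·x + 6·y + -75/2 = 0 ∩ |DG|² = 1465/16]
2. D_y = 9/4  [line 8·x + 6·y + -75/2 = 0 ∩ |DG|² = 1465/16]
   → D = (3, 9/4)

D = (3, 9/4)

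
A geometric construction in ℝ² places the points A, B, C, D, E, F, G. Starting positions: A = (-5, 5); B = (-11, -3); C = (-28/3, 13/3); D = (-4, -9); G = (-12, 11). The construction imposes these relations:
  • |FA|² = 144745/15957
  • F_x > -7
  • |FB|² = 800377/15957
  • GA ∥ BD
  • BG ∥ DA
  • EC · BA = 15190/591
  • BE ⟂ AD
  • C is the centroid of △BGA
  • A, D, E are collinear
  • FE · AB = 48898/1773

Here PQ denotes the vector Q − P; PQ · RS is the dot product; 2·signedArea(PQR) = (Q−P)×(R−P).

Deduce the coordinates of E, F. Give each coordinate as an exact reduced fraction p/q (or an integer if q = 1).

E = (-879/197, -499/197)
F = (-11108/1773, 4019/1773)

1. E_x = -879/197  [A, D, E are collinear ∩ BE ⟂ AD]
2. E_y = -499/197  [A, D, E are collinear ∩ BE ⟂ AD]
   → E = (-879/197, -499/197)
3. F_x = -11108/1773  [line 6·x + 8·y + 34496/1773 = 0 ∩ |FA|² = 144745/15957]
4. F_y = 4019/1773  [line 6·x + 8·y + 34496/1773 = 0 ∩ |FA|² = 144745/15957]
   → F = (-11108/1773, 4019/1773)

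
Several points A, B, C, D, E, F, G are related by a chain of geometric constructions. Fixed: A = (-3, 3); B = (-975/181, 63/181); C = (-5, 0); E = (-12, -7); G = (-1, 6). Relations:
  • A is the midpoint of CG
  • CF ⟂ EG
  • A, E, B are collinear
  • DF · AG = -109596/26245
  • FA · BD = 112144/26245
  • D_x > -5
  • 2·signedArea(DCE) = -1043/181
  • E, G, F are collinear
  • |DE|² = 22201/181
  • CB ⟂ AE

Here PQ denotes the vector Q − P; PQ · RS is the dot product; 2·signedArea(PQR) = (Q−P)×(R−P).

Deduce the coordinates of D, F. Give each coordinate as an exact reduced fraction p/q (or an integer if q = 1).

D = (-831/181, 223/181)
F = (-816/145, 77/145)

1. D_x = -831/181  [line 7·x + -7·y + 7378/181 = 0 ∩ |DE|² = 22201/181]
2. D_y = 223/181  [line 7·x + -7·y + 7378/181 = 0 ∩ |DE|² = 22201/181]
   → D = (-831/181, 223/181)
3. F_x = -816/145  [E, G, F are collinear ∩ CF ⟂ EG]
4. F_y = 77/145  [E, G, F are collinear ∩ CF ⟂ EG]
   → F = (-816/145, 77/145)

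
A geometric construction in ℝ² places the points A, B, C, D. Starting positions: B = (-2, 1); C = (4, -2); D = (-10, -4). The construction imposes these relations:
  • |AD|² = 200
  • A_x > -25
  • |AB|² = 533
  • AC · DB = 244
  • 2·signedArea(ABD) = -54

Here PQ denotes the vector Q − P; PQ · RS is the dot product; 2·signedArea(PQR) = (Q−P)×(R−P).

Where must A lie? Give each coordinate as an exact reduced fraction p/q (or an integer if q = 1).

1. A_x = -24  [2·signedArea(ABD) = -54 ∩ AC · DB = 244]
2. A_y = -6  [2·signedArea(ABD) = -54 ∩ AC · DB = 244]
   → A = (-24, -6)

A = (-24, -6)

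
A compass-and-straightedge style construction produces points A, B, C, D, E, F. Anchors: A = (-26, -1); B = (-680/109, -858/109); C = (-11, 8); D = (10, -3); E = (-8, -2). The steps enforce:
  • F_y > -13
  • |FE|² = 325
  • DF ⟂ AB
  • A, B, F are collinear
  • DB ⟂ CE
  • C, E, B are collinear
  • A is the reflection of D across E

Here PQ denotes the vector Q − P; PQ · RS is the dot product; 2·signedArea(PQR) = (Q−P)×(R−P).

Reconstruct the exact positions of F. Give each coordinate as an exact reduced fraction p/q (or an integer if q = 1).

1. F_x = 35037826/5200717  [A, B, F are collinear ∩ DF ⟂ AB]
2. F_y = -64403175/5200717  [A, B, F are collinear ∩ DF ⟂ AB]
   → F = (35037826/5200717, -64403175/5200717)

F = (35037826/5200717, -64403175/5200717)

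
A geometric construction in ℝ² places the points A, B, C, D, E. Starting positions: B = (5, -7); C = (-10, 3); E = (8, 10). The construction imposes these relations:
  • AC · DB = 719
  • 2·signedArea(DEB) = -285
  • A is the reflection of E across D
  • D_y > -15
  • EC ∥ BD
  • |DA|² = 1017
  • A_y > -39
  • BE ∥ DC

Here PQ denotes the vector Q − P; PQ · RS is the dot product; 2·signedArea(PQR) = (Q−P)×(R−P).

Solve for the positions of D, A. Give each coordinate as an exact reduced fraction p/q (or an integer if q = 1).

A = (-34, -38)
D = (-13, -14)

1. D_x = -13  [BE ∥ DC ∩ EC ∥ BD]
2. D_y = -14  [BE ∥ DC ∩ EC ∥ BD]
   → D = (-13, -14)
3. A_x = -34  [A is the reflection of E across D]
4. A_y = -38  [A is the reflection of E across D]
   → A = (-34, -38)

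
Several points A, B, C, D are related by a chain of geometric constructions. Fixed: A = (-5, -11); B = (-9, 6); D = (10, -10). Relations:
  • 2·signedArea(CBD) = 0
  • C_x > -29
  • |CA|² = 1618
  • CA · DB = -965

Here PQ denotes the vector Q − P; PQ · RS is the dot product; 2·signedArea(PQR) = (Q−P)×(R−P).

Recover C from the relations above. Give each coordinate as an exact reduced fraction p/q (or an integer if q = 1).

1. C_x = -28  [2·signedArea(CBD) = 0 ∩ CA · DB = -965]
2. C_y = 22  [2·signedArea(CBD) = 0 ∩ CA · DB = -965]
   → C = (-28, 22)

C = (-28, 22)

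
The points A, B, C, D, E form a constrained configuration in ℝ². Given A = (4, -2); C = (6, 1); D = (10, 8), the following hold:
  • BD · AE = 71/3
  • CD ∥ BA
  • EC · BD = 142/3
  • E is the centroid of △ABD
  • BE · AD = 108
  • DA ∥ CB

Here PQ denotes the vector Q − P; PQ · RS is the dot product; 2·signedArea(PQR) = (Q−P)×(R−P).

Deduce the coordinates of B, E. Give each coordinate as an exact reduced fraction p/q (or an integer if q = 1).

B = (0, -9)
E = (14/3, -1)

1. B_x = 0  [CD ∥ BA ∩ DA ∥ CB]
2. B_y = -9  [CD ∥ BA ∩ DA ∥ CB]
   → B = (0, -9)
3. E_x = 14/3  [E is the centroid of △ABD]
4. E_y = -1  [E is the centroid of △ABD]
   → E = (14/3, -1)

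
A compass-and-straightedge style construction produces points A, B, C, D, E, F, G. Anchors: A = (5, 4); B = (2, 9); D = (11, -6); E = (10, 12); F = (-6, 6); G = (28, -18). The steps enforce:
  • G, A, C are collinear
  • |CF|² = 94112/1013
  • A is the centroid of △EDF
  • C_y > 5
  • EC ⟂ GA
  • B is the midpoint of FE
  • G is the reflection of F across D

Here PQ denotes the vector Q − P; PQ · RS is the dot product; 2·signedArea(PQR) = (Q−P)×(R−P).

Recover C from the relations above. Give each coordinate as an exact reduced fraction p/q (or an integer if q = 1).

1. C_x = 3662/1013  [G, A, C are collinear ∩ EC ⟂ GA]
2. C_y = 5394/1013  [G, A, C are collinear ∩ EC ⟂ GA]
   → C = (3662/1013, 5394/1013)

C = (3662/1013, 5394/1013)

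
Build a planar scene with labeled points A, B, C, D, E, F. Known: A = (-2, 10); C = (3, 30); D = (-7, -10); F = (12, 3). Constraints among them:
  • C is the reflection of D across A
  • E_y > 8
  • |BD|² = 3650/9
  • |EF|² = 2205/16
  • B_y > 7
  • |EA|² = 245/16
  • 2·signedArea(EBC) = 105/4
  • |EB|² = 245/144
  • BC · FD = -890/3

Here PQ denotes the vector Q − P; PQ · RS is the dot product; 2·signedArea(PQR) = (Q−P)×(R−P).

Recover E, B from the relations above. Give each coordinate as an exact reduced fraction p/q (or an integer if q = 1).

1. B_x = 8/3  [line 19·x + 13·y + -451/3 = 0 ∩ |BD|² = 3650/9]
2. B_y = 23/3  [line 19·x + 13·y + -451/3 = 0 ∩ |BD|² = 3650/9]
   → B = (8/3, 23/3)
3. E_x = 3/2  [line -67/3·x + 1/3·y + 123/4 = 0 ∩ |EF|² = 2205/16]
4. E_y = 33/4  [line -67/3·x + 1/3·y + 123/4 = 0 ∩ |EF|² = 2205/16]
   → E = (3/2, 33/4)

B = (8/3, 23/3)
E = (3/2, 33/4)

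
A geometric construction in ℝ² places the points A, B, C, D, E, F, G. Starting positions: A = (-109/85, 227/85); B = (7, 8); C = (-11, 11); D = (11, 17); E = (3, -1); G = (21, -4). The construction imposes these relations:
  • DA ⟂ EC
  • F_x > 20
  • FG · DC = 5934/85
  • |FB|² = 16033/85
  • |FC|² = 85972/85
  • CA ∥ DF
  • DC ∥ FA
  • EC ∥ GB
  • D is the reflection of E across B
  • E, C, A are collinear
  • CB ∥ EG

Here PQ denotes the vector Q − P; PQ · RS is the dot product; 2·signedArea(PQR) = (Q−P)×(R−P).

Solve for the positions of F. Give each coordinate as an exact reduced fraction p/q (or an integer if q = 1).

F = (1761/85, 737/85)

1. F_x = 1761/85  [DC ∥ FA ∩ CA ∥ DF]
2. F_y = 737/85  [DC ∥ FA ∩ CA ∥ DF]
   → F = (1761/85, 737/85)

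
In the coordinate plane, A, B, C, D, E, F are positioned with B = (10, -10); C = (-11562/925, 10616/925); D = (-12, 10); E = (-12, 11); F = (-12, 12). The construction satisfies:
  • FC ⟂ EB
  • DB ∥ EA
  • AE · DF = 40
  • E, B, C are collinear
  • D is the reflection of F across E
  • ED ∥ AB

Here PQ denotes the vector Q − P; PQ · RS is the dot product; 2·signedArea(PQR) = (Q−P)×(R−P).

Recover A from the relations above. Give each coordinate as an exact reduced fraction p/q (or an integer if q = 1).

1. A_x = 10  [ED ∥ AB ∩ DB ∥ EA]
2. A_y = -9  [ED ∥ AB ∩ DB ∥ EA]
   → A = (10, -9)

A = (10, -9)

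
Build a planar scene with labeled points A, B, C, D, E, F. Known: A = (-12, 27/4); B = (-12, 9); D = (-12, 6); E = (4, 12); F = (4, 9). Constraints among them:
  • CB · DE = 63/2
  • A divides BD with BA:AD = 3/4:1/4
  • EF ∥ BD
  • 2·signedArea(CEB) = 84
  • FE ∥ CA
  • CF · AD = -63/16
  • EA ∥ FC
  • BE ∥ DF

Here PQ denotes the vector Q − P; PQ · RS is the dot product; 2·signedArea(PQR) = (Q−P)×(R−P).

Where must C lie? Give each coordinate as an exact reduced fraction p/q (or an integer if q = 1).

1. C_x = -12  [FE ∥ CA ∩ EA ∥ FC]
2. C_y = 15/4  [FE ∥ CA ∩ EA ∥ FC]
   → C = (-12, 15/4)

C = (-12, 15/4)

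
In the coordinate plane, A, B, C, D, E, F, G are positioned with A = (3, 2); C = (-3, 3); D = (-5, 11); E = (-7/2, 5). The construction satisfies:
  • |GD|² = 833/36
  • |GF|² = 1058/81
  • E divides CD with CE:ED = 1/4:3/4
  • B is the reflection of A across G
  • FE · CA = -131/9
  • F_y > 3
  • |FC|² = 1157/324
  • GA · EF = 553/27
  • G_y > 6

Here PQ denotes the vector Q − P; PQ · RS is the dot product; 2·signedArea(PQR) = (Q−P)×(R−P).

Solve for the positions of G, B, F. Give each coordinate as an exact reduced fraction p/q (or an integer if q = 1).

1. F_x = -23/18  [line -6·x + 1·y + -103/9 = 0 ∩ |FC|² = 1157/324]
2. F_y = 34/9  [line -6·x + 1·y + -103/9 = 0 ∩ |FC|² = 1157/324]
   → F = (-23/18, 34/9)
3. G_x = -23/6  [line -20/9·x + 11/9·y + -439/27 = 0 ∩ |GF|² = 1058/81]
4. G_y = 19/3  [line -20/9·x + 11/9·y + -439/27 = 0 ∩ |GF|² = 1058/81]
   → G = (-23/6, 19/3)
5. B_x = -32/3  [B is the reflection of A across G]
6. B_y = 32/3  [B is the reflection of A across G]
   → B = (-32/3, 32/3)

B = (-32/3, 32/3)
F = (-23/18, 34/9)
G = (-23/6, 19/3)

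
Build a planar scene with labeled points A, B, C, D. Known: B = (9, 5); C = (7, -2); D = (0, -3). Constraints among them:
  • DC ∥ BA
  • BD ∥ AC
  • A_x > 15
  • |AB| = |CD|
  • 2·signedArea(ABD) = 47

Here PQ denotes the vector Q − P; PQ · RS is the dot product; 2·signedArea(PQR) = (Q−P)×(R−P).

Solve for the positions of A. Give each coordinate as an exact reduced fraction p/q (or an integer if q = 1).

A = (16, 6)

1. A_x = 16  [BD ∥ AC ∩ DC ∥ BA]
2. A_y = 6  [BD ∥ AC ∩ DC ∥ BA]
   → A = (16, 6)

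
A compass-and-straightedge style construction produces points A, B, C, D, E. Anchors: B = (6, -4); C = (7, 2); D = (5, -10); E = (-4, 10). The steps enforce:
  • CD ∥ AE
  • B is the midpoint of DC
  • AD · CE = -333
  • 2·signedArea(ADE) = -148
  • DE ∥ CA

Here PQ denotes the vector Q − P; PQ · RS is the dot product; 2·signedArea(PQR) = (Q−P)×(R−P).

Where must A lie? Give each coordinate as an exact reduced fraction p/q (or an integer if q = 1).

A = (-2, 22)

1. A_x = -2  [CD ∥ AE ∩ DE ∥ CA]
2. A_y = 22  [CD ∥ AE ∩ DE ∥ CA]
   → A = (-2, 22)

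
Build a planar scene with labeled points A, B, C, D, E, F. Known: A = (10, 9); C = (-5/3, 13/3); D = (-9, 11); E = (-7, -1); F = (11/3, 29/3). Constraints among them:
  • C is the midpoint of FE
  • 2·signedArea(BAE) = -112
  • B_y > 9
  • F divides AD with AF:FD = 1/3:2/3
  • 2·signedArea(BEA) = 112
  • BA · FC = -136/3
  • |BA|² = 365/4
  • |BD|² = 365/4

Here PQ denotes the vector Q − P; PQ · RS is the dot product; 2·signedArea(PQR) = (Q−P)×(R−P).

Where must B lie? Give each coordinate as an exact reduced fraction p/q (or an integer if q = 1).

1. B_x = 1/2  [2·signedArea(BEA) = 112 ∩ BA · FC = -136/3]
2. B_y = 10  [2·signedArea(BEA) = 112 ∩ BA · FC = -136/3]
   → B = (1/2, 10)

B = (1/2, 10)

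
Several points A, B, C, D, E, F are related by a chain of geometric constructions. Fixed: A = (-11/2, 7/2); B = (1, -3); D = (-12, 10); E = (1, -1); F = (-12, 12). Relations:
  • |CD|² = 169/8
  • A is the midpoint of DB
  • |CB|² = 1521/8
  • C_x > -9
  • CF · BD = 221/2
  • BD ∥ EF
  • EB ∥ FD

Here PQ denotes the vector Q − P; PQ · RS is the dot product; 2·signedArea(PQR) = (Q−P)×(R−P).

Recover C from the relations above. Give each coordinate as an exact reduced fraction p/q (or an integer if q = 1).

1. C_x = -35/4  [line 13·x + -13·y + 403/2 = 0 ∩ |CD|² = 169/8]
2. C_y = 27/4  [line 13·x + -13·y + 403/2 = 0 ∩ |CD|² = 169/8]
   → C = (-35/4, 27/4)

C = (-35/4, 27/4)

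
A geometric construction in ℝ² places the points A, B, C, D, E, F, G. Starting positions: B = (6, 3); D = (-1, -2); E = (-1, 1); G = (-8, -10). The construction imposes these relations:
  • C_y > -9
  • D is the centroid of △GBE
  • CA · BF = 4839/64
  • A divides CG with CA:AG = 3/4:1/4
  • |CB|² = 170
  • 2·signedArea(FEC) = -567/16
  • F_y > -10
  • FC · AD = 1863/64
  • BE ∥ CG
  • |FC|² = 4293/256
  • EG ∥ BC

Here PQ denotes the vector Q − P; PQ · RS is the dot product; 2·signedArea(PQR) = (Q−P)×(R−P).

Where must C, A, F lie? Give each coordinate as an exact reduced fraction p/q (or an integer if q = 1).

1. C_x = -1  [BE ∥ CG ∩ EG ∥ BC]
2. C_y = -8  [BE ∥ CG ∩ EG ∥ BC]
   → C = (-1, -8)
3. A_x = -25/4  [A divides CG with CA:AG = 3/4:1/4]
4. A_y = -19/2  [A divides CG with CA:AG = 3/4:1/4]
   → A = (-25/4, -19/2)
5. F_x = -79/16  [2·signedArea(FEC) = -567/16 ∩ FC · AD = 1863/64]
6. F_y = -73/8  [2·signedArea(FEC) = -567/16 ∩ FC · AD = 1863/64]
   → F = (-79/16, -73/8)

A = (-25/4, -19/2)
C = (-1, -8)
F = (-79/16, -73/8)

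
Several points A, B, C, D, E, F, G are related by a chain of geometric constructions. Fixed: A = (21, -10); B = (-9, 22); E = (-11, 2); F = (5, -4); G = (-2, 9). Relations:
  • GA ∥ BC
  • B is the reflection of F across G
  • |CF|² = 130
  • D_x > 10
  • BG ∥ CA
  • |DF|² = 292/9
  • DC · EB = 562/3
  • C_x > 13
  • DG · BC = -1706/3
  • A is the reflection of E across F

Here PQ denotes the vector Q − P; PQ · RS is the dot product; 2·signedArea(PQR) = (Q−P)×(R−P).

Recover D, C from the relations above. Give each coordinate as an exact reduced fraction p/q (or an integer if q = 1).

1. C_x = 14  [BG ∥ CA ∩ GA ∥ BC]
2. C_y = 3  [BG ∥ CA ∩ GA ∥ BC]
   → C = (14, 3)
3. D_x = 31/3  [DG · BC = -1706/3 ∩ DC · EB = 562/3]
4. D_y = -6  [DG · BC = -1706/3 ∩ DC · EB = 562/3]
   → D = (31/3, -6)

C = (14, 3)
D = (31/3, -6)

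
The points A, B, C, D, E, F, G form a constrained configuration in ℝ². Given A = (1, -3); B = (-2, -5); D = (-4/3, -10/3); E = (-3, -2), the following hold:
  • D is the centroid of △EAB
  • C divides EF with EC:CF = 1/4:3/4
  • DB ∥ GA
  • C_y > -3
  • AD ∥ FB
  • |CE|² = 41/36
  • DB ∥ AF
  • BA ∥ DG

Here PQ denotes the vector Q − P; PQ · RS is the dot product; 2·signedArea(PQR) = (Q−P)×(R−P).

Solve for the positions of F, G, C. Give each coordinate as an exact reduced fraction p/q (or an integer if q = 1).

1. F_x = 1/3  [AD ∥ FB ∩ DB ∥ AF]
2. F_y = -14/3  [AD ∥ FB ∩ DB ∥ AF]
   → F = (1/3, -14/3)
3. G_x = 5/3  [DB ∥ GA ∩ BA ∥ DG]
4. G_y = -4/3  [DB ∥ GA ∩ BA ∥ DG]
   → G = (5/3, -4/3)
5. C_x = -13/6  [C divides EF with EC:CF = 1/4:3/4]
6. C_y = -8/3  [C divides EF with EC:CF = 1/4:3/4]
   → C = (-13/6, -8/3)

C = (-13/6, -8/3)
F = (1/3, -14/3)
G = (5/3, -4/3)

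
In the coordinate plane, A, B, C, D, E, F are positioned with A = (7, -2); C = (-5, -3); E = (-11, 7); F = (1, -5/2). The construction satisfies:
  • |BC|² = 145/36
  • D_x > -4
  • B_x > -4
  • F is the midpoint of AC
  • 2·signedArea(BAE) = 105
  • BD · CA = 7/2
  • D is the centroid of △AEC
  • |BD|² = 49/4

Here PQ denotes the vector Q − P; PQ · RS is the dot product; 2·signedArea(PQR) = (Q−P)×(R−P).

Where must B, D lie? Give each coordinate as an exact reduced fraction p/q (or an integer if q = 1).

1. B_x = -3  [line -9·x + -18·y + -78 = 0 ∩ |BC|² = 145/36]
2. B_y = -17/6  [line -9·x + -18·y + -78 = 0 ∩ |BC|² = 145/36]
   → B = (-3, -17/6)
3. D_x = -3  [D is the centroid of △AEC]
4. D_y = 2/3  [D is the centroid of △AEC]
   → D = (-3, 2/3)

B = (-3, -17/6)
D = (-3, 2/3)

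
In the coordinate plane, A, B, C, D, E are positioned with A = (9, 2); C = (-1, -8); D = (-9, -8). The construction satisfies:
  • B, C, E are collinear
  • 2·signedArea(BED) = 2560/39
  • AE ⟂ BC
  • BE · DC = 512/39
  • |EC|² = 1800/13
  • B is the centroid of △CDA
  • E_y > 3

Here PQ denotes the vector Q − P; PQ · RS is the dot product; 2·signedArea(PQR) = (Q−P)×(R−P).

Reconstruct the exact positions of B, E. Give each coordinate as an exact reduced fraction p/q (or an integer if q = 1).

1. B_x = -1/3  [B is the centroid of △CDA]
2. B_y = -14/3  [B is the centroid of △CDA]
   → B = (-1/3, -14/3)
3. E_x = 17/13  [B, C, E are collinear ∩ AE ⟂ BC]
4. E_y = 46/13  [B, C, E are collinear ∩ AE ⟂ BC]
   → E = (17/13, 46/13)

B = (-1/3, -14/3)
E = (17/13, 46/13)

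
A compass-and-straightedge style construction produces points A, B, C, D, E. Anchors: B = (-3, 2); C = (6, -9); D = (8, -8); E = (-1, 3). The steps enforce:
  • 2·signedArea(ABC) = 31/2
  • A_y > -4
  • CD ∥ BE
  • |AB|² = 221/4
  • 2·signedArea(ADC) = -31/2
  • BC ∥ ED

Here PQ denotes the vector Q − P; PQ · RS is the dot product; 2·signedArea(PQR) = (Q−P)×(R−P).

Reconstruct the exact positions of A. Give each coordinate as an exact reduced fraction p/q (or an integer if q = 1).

1. A_x = 5/2  [2·signedArea(ABC) = 31/2 ∩ 2·signedArea(ADC) = -31/2]
2. A_y = -3  [2·signedArea(ABC) = 31/2 ∩ 2·signedArea(ADC) = -31/2]
   → A = (5/2, -3)

A = (5/2, -3)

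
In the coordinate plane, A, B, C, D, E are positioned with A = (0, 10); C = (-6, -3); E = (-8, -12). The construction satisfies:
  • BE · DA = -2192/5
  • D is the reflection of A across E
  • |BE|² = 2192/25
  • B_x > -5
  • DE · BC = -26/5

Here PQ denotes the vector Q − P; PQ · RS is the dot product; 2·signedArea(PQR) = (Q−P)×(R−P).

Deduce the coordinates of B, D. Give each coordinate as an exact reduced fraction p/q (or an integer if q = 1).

1. D_x = -16  [D is the reflection of A across E]
2. D_y = -34  [D is the reflection of A across E]
   → D = (-16, -34)
3. B_x = -24/5  [line -16·x + -44·y + -1088/5 = 0 ∩ |BE|² = 2192/25]
4. B_y = -16/5  [line -16·x + -44·y + -1088/5 = 0 ∩ |BE|² = 2192/25]
   → B = (-24/5, -16/5)

B = (-24/5, -16/5)
D = (-16, -34)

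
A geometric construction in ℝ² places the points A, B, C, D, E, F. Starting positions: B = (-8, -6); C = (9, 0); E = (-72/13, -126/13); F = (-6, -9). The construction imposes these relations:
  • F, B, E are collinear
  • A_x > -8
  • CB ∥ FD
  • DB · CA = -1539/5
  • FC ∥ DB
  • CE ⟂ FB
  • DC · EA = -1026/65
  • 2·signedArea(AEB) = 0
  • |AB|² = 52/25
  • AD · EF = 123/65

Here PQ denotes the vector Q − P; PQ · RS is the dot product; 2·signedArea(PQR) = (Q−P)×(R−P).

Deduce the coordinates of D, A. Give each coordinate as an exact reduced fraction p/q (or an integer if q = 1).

A = (-36/5, -36/5)
D = (-23, -15)

1. D_x = -23  [FC ∥ DB ∩ CB ∥ FD]
2. D_y = -15  [FC ∥ DB ∩ CB ∥ FD]
   → D = (-23, -15)
3. A_x = -36/5  [2·signedArea(AEB) = 0 ∩ AD · EF = 123/65]
4. A_y = -36/5  [2·signedArea(AEB) = 0 ∩ AD · EF = 123/65]
   → A = (-36/5, -36/5)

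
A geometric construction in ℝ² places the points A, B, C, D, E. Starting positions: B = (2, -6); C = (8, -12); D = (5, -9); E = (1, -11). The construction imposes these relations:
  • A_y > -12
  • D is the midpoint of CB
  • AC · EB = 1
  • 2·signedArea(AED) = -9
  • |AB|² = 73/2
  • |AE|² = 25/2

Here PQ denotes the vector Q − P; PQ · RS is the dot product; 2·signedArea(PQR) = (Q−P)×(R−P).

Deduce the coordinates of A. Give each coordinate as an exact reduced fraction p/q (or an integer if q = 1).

1. A_x = 9/2  [2·signedArea(AED) = -9 ∩ AC · EB = 1]
2. A_y = -23/2  [2·signedArea(AED) = -9 ∩ AC · EB = 1]
   → A = (9/2, -23/2)

A = (9/2, -23/2)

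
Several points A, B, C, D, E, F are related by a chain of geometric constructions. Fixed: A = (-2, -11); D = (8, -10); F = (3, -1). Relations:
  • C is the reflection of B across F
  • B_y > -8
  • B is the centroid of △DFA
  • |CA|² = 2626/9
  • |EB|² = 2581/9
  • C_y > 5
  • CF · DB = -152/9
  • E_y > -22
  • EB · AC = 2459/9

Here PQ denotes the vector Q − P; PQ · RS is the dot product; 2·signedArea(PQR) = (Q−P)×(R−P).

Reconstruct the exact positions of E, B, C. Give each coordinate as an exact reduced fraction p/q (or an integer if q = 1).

1. B_x = 3  [B is the centroid of △DFA]
2. B_y = -22/3  [B is the centroid of △DFA]
   → B = (3, -22/3)
3. C_x = 3  [C is the reflection of B across F]
4. C_y = 16/3  [C is the reflection of B across F]
   → C = (3, 16/3)
5. E_x = -7  [line -5·x + -49/3·y + -378 = 0 ∩ |EB|² = 2581/9]
6. E_y = -21  [line -5·x + -49/3·y + -378 = 0 ∩ |EB|² = 2581/9]
   → E = (-7, -21)

B = (3, -22/3)
C = (3, 16/3)
E = (-7, -21)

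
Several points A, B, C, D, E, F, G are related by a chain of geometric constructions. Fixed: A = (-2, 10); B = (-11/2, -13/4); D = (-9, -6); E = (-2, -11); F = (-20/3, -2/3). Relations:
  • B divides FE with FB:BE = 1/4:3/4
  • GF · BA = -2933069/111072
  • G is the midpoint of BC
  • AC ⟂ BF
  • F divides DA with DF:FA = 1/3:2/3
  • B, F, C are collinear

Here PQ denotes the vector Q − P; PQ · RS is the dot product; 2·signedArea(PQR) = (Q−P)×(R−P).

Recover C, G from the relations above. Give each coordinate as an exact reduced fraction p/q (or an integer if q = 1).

C = (-11428/1157, 7454/1157)
G = (-35583/4628, 14775/9256)

1. C_x = -11428/1157  [B, F, C are collinear ∩ AC ⟂ BF]
2. C_y = 7454/1157  [B, F, C are collinear ∩ AC ⟂ BF]
   → C = (-11428/1157, 7454/1157)
3. G_x = -35583/4628  [G is the midpoint of BC]
4. G_y = 14775/9256  [G is the midpoint of BC]
   → G = (-35583/4628, 14775/9256)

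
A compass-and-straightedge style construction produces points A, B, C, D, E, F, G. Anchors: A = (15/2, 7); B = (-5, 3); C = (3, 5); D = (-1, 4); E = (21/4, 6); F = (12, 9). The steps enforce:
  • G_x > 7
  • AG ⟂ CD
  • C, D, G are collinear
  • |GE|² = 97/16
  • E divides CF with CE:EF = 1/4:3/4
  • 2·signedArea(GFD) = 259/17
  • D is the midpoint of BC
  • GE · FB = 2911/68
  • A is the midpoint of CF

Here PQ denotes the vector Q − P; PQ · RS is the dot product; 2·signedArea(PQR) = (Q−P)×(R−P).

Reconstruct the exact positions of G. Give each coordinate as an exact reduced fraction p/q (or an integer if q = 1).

G = (131/17, 105/17)

1. G_x = 131/17  [C, D, G are collinear ∩ AG ⟂ CD]
2. G_y = 105/17  [C, D, G are collinear ∩ AG ⟂ CD]
   → G = (131/17, 105/17)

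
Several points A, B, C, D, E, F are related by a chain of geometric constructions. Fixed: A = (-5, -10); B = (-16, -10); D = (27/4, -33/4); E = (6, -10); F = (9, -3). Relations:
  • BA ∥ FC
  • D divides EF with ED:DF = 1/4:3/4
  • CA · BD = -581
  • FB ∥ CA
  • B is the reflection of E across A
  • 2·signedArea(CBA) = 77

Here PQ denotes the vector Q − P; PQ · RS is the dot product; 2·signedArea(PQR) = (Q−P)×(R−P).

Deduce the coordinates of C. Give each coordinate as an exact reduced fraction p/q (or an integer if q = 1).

1. C_x = 20  [FB ∥ CA ∩ BA ∥ FC]
2. C_y = -3  [FB ∥ CA ∩ BA ∥ FC]
   → C = (20, -3)

C = (20, -3)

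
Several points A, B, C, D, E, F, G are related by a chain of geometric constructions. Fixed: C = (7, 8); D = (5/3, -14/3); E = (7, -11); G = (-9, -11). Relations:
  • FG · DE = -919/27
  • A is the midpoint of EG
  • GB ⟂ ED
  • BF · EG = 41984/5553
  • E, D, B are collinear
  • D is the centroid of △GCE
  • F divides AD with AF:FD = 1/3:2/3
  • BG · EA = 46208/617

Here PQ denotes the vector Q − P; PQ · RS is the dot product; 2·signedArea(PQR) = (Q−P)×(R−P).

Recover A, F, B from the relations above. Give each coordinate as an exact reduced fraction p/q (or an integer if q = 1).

1. A_x = -1  [A is the midpoint of EG]
2. A_y = -11  [A is the midpoint of EG]
   → A = (-1, -11)
3. F_x = -1/9  [F divides AD with AF:FD = 1/3:2/3]
4. F_y = -80/9  [F divides AD with AF:FD = 1/3:2/3]
   → F = (-1/9, -80/9)
5. B_x = 223/617  [E, D, B are collinear ∩ GB ⟂ ED]
6. B_y = -1923/617  [E, D, B are collinear ∩ GB ⟂ ED]
   → B = (223/617, -1923/617)

A = (-1, -11)
B = (223/617, -1923/617)
F = (-1/9, -80/9)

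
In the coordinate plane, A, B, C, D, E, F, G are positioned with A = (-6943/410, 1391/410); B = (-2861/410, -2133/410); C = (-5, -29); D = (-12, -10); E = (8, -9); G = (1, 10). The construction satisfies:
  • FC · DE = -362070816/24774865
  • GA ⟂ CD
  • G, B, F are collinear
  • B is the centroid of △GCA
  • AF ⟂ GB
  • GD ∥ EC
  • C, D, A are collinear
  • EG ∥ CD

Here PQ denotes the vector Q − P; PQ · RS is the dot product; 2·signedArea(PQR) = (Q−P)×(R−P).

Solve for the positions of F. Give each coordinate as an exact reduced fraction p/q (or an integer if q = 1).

1. F_x = -138523268/24774865  [G, B, F are collinear ∩ AF ⟂ GB]
2. F_y = -63421409/24774865  [G, B, F are collinear ∩ AF ⟂ GB]
   → F = (-138523268/24774865, -63421409/24774865)

F = (-138523268/24774865, -63421409/24774865)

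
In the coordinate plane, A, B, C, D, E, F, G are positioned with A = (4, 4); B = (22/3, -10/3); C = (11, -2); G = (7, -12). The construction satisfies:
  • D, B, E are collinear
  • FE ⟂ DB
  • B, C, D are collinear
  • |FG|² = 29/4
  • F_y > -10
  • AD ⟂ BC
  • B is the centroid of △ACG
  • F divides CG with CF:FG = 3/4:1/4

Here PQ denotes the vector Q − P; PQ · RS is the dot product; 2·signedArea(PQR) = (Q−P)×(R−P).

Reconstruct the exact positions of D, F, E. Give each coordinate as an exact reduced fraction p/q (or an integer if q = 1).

1. D_x = 924/137  [B, C, D are collinear ∩ AD ⟂ BC]
2. D_y = -486/137  [B, C, D are collinear ∩ AD ⟂ BC]
   → D = (924/137, -486/137)
3. F_x = 8  [F divides CG with CF:FG = 3/4:1/4]
4. F_y = -19/2  [F divides CG with CF:FG = 3/4:1/4]
   → F = (8, -19/2)
5. E_x = 814/137  [D, B, E are collinear ∩ FE ⟂ DB]
6. E_y = -526/137  [D, B, E are collinear ∩ FE ⟂ DB]
   → E = (814/137, -526/137)

D = (924/137, -486/137)
E = (814/137, -526/137)
F = (8, -19/2)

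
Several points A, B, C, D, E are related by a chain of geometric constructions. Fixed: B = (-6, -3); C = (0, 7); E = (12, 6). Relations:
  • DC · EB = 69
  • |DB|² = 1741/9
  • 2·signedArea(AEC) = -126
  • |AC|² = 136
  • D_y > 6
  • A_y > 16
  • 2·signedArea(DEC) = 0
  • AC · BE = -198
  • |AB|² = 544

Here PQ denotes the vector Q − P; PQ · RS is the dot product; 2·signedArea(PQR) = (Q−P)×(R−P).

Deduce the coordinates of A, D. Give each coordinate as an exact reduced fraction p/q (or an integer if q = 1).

A = (6, 17)
D = (4, 20/3)

1. A_x = 6  [2·signedArea(AEC) = -126 ∩ AC · BE = -198]
2. A_y = 17  [2·signedArea(AEC) = -126 ∩ AC · BE = -198]
   → A = (6, 17)
3. D_x = 4  [2·signedArea(DEC) = 0 ∩ DC · EB = 69]
4. D_y = 20/3  [2·signedArea(DEC) = 0 ∩ DC · EB = 69]
   → D = (4, 20/3)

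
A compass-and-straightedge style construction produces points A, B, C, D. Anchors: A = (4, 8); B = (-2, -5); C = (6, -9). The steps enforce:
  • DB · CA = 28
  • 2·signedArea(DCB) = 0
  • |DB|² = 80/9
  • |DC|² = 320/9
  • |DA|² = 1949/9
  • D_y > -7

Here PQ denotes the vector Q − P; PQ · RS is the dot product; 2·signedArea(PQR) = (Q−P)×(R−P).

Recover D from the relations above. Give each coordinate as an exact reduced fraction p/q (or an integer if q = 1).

1. D_x = 2/3  [2·signedArea(DCB) = 0 ∩ DB · CA = 28]
2. D_y = -19/3  [2·signedArea(DCB) = 0 ∩ DB · CA = 28]
   → D = (2/3, -19/3)

D = (2/3, -19/3)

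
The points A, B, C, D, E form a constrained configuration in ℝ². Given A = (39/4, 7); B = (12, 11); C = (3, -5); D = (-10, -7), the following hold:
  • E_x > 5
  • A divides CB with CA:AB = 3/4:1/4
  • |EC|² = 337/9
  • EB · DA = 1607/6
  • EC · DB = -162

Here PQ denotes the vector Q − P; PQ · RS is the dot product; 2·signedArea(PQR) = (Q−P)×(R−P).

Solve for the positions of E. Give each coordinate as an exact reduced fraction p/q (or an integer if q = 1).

1. E_x = 6  [EC · DB = -162 ∩ EB · DA = 1607/6]
2. E_y = 1/3  [EC · DB = -162 ∩ EB · DA = 1607/6]
   → E = (6, 1/3)

E = (6, 1/3)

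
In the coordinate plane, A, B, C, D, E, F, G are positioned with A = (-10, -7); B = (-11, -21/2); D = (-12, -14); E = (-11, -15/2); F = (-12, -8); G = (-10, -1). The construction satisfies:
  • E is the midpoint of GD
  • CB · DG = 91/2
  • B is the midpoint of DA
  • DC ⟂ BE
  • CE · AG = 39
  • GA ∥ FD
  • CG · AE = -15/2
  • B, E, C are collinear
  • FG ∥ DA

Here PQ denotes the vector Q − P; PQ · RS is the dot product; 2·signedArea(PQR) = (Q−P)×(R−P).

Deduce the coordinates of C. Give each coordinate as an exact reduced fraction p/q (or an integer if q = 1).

C = (-11, -14)

1. C_x = -11  [B, E, C are collinear ∩ DC ⟂ BE]
2. C_y = -14  [B, E, C are collinear ∩ DC ⟂ BE]
   → C = (-11, -14)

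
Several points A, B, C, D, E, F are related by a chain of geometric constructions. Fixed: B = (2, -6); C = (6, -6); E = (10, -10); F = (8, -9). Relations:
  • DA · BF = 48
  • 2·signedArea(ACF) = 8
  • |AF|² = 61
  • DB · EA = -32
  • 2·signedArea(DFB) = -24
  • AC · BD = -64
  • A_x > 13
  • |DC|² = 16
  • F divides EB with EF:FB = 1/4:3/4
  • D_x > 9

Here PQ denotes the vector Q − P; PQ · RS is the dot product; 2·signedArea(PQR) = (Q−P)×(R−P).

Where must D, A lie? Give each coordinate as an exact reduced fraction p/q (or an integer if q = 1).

A = (14, -14)
D = (10, -6)

1. D_x = 10  [line -3·x + -6·y + -6 = 0 ∩ |DC|² = 16]
2. D_y = -6  [line -3·x + -6·y + -6 = 0 ∩ |DC|² = 16]
   → D = (10, -6)
3. A_x = 14  [DB · EA = -32 ∩ DA · BF = 48]
4. A_y = -14  [DB · EA = -32 ∩ DA · BF = 48]
   → A = (14, -14)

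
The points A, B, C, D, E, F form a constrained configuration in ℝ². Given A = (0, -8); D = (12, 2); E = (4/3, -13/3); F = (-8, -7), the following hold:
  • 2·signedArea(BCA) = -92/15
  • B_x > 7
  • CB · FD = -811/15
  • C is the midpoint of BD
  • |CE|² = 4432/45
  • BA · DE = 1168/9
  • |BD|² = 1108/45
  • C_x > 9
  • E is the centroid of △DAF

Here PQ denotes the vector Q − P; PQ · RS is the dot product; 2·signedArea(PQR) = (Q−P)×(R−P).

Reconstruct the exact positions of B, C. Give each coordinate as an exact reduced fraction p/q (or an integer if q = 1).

B = (116/15, -8/15)
C = (148/15, 11/15)

1. B_x = 116/15  [line 32/3·x + 19/3·y + -712/9 = 0 ∩ |BD|² = 1108/45]
2. B_y = -8/15  [line 32/3·x + 19/3·y + -712/9 = 0 ∩ |BD|² = 1108/45]
   → B = (116/15, -8/15)
3. C_x = 148/15  [2·signedArea(BCA) = -92/15 ∩ C is the midpoint of BD]
4. C_y = 11/15  [2·signedArea(BCA) = -92/15 ∩ C is the midpoint of BD]
   → C = (148/15, 11/15)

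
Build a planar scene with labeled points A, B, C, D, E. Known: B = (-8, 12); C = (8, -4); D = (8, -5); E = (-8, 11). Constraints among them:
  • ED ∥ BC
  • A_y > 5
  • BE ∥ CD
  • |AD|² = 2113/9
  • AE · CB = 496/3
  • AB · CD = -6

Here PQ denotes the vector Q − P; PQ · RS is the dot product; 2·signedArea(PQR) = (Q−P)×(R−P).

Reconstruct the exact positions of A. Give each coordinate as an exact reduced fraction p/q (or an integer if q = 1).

1. A_x = -8/3  [AE · CB = 496/3 ∩ AB · CD = -6]
2. A_y = 6  [AE · CB = 496/3 ∩ AB · CD = -6]
   → A = (-8/3, 6)

A = (-8/3, 6)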